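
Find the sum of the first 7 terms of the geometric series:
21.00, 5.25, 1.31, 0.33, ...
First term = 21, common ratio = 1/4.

Sₙ = a(1 - rⁿ) / (1 - r)
S_7 = 21(1 - (1/4)^7) / (1 - (1/4))
S_7 = 21(1 - (1/16384)) / (3/4)
S_7 = 114681/4096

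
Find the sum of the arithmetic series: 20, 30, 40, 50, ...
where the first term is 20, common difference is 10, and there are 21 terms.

Sₙ = n/2 × (first + last)
Last term = a + (n-1)d = 20 + (21-1)×10 = 220
S_21 = 21/2 × (20 + 220)
S_21 = 21/2 × 240 = 2520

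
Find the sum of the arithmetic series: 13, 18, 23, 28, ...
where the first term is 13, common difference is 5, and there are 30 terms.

Sₙ = n/2 × (first + last)
Last term = a + (n-1)d = 13 + (30-1)×5 = 158
S_30 = 30/2 × (13 + 158)
S_30 = 30/2 × 171 = 2565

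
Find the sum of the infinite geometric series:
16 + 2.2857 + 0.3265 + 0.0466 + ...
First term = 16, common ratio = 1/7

For |r| < 1, S = a / (1 - r)
S = 16 / (1 - (1/7))
S = 16 / (6/7)
S = 56/3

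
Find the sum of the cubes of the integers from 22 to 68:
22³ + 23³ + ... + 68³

Use ∑_{k=1}^{n} k³ = [n(n+1)/2]², then subtract the first 21 terms.
∑_{k=1}^{68} k³ = [68×69/2]² = 2346² = 5503716
∑_{k=1}^{21} k³ = [21×22/2]² = 231² = 53361
∑_{k=22}^{68} k³ = 5503716 - 53361 = 5450355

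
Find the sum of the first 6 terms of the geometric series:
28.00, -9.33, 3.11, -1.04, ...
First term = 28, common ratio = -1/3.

Sₙ = a(1 - rⁿ) / (1 - r)
S_6 = 28(1 - (-1/3)^6) / (1 - (-1/3))
S_6 = 28(1 - (1/729)) / (4/3)
S_6 = 5096/243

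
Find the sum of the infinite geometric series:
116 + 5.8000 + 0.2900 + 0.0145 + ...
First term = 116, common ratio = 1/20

For |r| < 1, S = a / (1 - r)
S = 116 / (1 - (1/20))
S = 116 / (19/20)
S = 2320/19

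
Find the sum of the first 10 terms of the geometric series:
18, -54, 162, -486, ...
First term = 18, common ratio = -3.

Sₙ = a(1 - rⁿ) / (1 - r)
S_10 = 18(1 - (-3)^10) / (1 - (-3))
S_10 = 18(1 - 59049) / (4)
S_10 = -265716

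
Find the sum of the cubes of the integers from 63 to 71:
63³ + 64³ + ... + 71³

Use ∑_{k=1}^{n} k³ = [n(n+1)/2]², then subtract the first 62 terms.
∑_{k=1}^{71} k³ = [71×72/2]² = 2556² = 6533136
∑_{k=1}^{62} k³ = [62×63/2]² = 1953² = 3814209
∑_{k=63}^{71} k³ = 6533136 - 3814209 = 2718927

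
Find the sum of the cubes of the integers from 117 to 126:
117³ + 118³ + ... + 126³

Use ∑_{k=1}^{n} k³ = [n(n+1)/2]², then subtract the first 116 terms.
∑_{k=1}^{126} k³ = [126×127/2]² = 8001² = 64016001
∑_{k=1}^{116} k³ = [116×117/2]² = 6786² = 46049796
∑_{k=117}^{126} k³ = 64016001 - 46049796 = 17966205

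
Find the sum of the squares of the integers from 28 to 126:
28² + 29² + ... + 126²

Use ∑_{k=1}^{n} k² = n(n+1)(2n+1)/6, then subtract the first 27 terms.
∑_{k=1}^{126} k² = 126×127×253/6 = 674751
∑_{k=1}^{27} k² = 27×28×55/6 = 6930
∑_{k=28}^{126} k² = 674751 - 6930 = 667821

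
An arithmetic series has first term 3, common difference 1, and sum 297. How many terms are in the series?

Using S = n/2 × [2a + (n-1)d]
297 = n/2 × [2(3) + (n-1)(1)]
297 = n/2 × [6 + 1n - 1]
594 = n × [5 + 1n]
1n² + (5)n - 594 = 0
Discriminant: Δ = (5)² - 4(1)(-594) = 25 + 2376 = 2401
√Δ = 49
n = [-(5) + √Δ] / (2·1) = (-5 + 49) / 2 = 44 / 2 = 22
(The negative root is discarded since n must be a positive integer.)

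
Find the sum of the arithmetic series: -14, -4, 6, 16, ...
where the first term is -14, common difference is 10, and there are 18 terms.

Sₙ = n/2 × (first + last)
Last term = a + (n-1)d = -14 + (18-1)×10 = 156
S_18 = 18/2 × (-14 + 156)
S_18 = 18/2 × 142 = 1278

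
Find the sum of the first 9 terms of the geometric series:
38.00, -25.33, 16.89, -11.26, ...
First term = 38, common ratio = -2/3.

Sₙ = a(1 - rⁿ) / (1 - r)
S_9 = 38(1 - (-2/3)^9) / (1 - (-2/3))
S_9 = 38(1 - (-512/19683)) / (5/3)
S_9 = 153482/6561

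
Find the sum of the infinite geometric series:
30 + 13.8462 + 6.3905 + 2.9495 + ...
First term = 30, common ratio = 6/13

For |r| < 1, S = a / (1 - r)
S = 30 / (1 - (6/13))
S = 30 / (7/13)
S = 390/7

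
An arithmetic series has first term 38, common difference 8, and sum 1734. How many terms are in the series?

Using S = n/2 × [2a + (n-1)d]
1734 = n/2 × [2(38) + (n-1)(8)]
1734 = n/2 × [76 + 8n - 8]
3468 = n × [68 + 8n]
8n² + (68)n - 3468 = 0
Discriminant: Δ = (68)² - 4(8)(-3468) = 4624 + 110976 = 115600
√Δ = 340
n = [-(68) + √Δ] / (2·8) = (-68 + 340) / 16 = 272 / 16 = 17
(The negative root is discarded since n must be a positive integer.)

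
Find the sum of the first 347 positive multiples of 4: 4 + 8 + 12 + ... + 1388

Factor out 4: = 4(1 + 2 + ... + 347) = 4 × n(n+1)/2
= 4 × 347×348/2
= 4 × 60378
= 241512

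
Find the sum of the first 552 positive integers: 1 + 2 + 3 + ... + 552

Formula: ∑k = n(n+1)/2
= 552×553/2
= 305256/2
= 152628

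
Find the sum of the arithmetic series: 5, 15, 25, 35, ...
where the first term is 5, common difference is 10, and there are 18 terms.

Sₙ = n/2 × (first + last)
Last term = a + (n-1)d = 5 + (18-1)×10 = 175
S_18 = 18/2 × (5 + 175)
S_18 = 18/2 × 180 = 1620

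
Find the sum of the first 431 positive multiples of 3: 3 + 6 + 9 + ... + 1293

Factor out 3: = 3(1 + 2 + ... + 431) = 3 × n(n+1)/2
= 3 × 431×432/2
= 3 × 93096
= 279288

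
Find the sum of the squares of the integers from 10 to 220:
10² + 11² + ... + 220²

Use ∑_{k=1}^{n} k² = n(n+1)(2n+1)/6, then subtract the first 9 terms.
∑_{k=1}^{220} k² = 220×221×441/6 = 3573570
∑_{k=1}^{9} k² = 9×10×19/6 = 285
∑_{k=10}^{220} k² = 3573570 - 285 = 3573285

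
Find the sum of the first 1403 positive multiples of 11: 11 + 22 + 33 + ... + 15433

Factor out 11: = 11(1 + 2 + ... + 1403) = 11 × n(n+1)/2
= 11 × 1403×1404/2
= 11 × 984906
= 10833966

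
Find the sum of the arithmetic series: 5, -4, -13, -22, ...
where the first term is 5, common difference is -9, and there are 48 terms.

Sₙ = n/2 × (first + last)
Last term = a + (n-1)d = 5 + (48-1)×(-9) = -418
S_48 = 48/2 × (5 + (-418))
S_48 = 48/2 × (-413) = -9912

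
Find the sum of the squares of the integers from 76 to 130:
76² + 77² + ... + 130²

Use ∑_{k=1}^{n} k² = n(n+1)(2n+1)/6, then subtract the first 75 terms.
∑_{k=1}^{130} k² = 130×131×261/6 = 740805
∑_{k=1}^{75} k² = 75×76×151/6 = 143450
∑_{k=76}^{130} k² = 740805 - 143450 = 597355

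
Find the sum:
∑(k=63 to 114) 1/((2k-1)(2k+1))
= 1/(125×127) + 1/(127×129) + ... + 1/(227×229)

Partial fractions: 1/((2k-1)(2k+1)) = (1/2)[1/(2k-1) - 1/(2k+1)]
The series telescopes:
= (1/2)[1/125 - 1/229]
= 52/28625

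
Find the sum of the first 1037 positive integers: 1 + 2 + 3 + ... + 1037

Formula: ∑k = n(n+1)/2
= 1037×1038/2
= 1076406/2
= 538203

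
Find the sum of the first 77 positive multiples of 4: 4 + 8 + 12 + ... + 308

Factor out 4: = 4(1 + 2 + ... + 77) = 4 × n(n+1)/2
= 4 × 77×78/2
= 4 × 3003
= 12012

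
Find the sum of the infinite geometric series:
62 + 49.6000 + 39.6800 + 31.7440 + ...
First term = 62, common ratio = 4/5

For |r| < 1, S = a / (1 - r)
S = 62 / (1 - (4/5))
S = 62 / (1/5)
S = 310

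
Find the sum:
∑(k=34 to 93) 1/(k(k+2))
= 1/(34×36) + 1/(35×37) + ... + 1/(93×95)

Partial fractions: 1/(k(k+2)) = (1/2)[1/k - 1/(k+2)]
Telescoping leaves the first two and last two terms:
= (1/2)[1/34 + 1/35 - 1/94 - 1/95]
= 19563/1062670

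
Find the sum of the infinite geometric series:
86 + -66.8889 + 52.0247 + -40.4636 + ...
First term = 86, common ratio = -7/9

For |r| < 1, S = a / (1 - r)
S = 86 / (1 - (-7/9))
S = 86 / (16/9)
S = 387/8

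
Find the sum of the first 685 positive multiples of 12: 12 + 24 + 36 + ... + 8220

Factor out 12: = 12(1 + 2 + ... + 685) = 12 × n(n+1)/2
= 12 × 685×686/2
= 12 × 234955
= 2819460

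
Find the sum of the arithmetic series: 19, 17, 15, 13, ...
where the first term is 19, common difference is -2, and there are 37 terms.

Sₙ = n/2 × (first + last)
Last term = a + (n-1)d = 19 + (37-1)×(-2) = -53
S_37 = 37/2 × (19 + (-53))
S_37 = 37/2 × (-34) = -629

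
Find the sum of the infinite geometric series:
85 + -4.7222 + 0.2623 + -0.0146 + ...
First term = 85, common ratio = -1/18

For |r| < 1, S = a / (1 - r)
S = 85 / (1 - (-1/18))
S = 85 / (19/18)
S = 1530/19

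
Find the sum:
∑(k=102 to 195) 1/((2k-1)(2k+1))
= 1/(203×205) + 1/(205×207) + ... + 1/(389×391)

Partial fractions: 1/((2k-1)(2k+1)) = (1/2)[1/(2k-1) - 1/(2k+1)]
The series telescopes:
= (1/2)[1/203 - 1/391]
= 94/79373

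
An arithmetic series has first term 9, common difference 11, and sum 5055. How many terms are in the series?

Using S = n/2 × [2a + (n-1)d]
5055 = n/2 × [2(9) + (n-1)(11)]
5055 = n/2 × [18 + 11n - 11]
10110 = n × [7 + 11n]
11n² + (7)n - 10110 = 0
Discriminant: Δ = (7)² - 4(11)(-10110) = 49 + 444840 = 444889
√Δ = 667
n = [-(7) + √Δ] / (2·11) = (-7 + 667) / 22 = 660 / 22 = 30
(The negative root is discarded since n must be a positive integer.)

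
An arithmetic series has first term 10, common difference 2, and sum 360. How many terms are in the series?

Using S = n/2 × [2a + (n-1)d]
360 = n/2 × [2(10) + (n-1)(2)]
360 = n/2 × [20 + 2n - 2]
720 = n × [18 + 2n]
2n² + (18)n - 720 = 0
Discriminant: Δ = (18)² - 4(2)(-720) = 324 + 5760 = 6084
√Δ = 78
n = [-(18) + √Δ] / (2·2) = (-18 + 78) / 4 = 60 / 4 = 15
(The negative root is discarded since n must be a positive integer.)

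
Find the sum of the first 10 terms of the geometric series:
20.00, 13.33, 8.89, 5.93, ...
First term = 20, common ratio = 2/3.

Sₙ = a(1 - rⁿ) / (1 - r)
S_10 = 20(1 - (2/3)^10) / (1 - (2/3))
S_10 = 20(1 - (1024/59049)) / (1/3)
S_10 = 1160500/19683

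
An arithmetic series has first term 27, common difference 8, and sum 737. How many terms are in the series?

Using S = n/2 × [2a + (n-1)d]
737 = n/2 × [2(27) + (n-1)(8)]
737 = n/2 × [54 + 8n - 8]
1474 = n × [46 + 8n]
8n² + (46)n - 1474 = 0
Discriminant: Δ = (46)² - 4(8)(-1474) = 2116 + 47168 = 49284
√Δ = 222
n = [-(46) + √Δ] / (2·8) = (-46 + 222) / 16 = 176 / 16 = 11
(The negative root is discarded since n must be a positive integer.)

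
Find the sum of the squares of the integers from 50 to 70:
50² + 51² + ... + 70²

Use ∑_{k=1}^{n} k² = n(n+1)(2n+1)/6, then subtract the first 49 terms.
∑_{k=1}^{70} k² = 70×71×141/6 = 116795
∑_{k=1}^{49} k² = 49×50×99/6 = 40425
∑_{k=50}^{70} k² = 116795 - 40425 = 76370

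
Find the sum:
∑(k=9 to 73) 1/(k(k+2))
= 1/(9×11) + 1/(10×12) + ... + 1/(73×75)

Partial fractions: 1/(k(k+2)) = (1/2)[1/k - 1/(k+2)]
Telescoping leaves the first two and last two terms:
= (1/2)[1/9 + 1/10 - 1/74 - 1/75]
= 767/8325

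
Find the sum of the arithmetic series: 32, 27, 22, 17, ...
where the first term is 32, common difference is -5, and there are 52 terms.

Sₙ = n/2 × (first + last)
Last term = a + (n-1)d = 32 + (52-1)×(-5) = -223
S_52 = 52/2 × (32 + (-223))
S_52 = 52/2 × (-191) = -4966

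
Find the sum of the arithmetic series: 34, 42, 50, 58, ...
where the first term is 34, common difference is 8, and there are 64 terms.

Sₙ = n/2 × (first + last)
Last term = a + (n-1)d = 34 + (64-1)×8 = 538
S_64 = 64/2 × (34 + 538)
S_64 = 64/2 × 572 = 18304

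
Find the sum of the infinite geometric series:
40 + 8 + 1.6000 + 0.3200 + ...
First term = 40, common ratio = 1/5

For |r| < 1, S = a / (1 - r)
S = 40 / (1 - (1/5))
S = 40 / (4/5)
S = 50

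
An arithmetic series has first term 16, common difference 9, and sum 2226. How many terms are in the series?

Using S = n/2 × [2a + (n-1)d]
2226 = n/2 × [2(16) + (n-1)(9)]
2226 = n/2 × [32 + 9n - 9]
4452 = n × [23 + 9n]
9n² + (23)n - 4452 = 0
Discriminant: Δ = (23)² - 4(9)(-4452) = 529 + 160272 = 160801
√Δ = 401
n = [-(23) + √Δ] / (2·9) = (-23 + 401) / 18 = 378 / 18 = 21
(The negative root is discarded since n must be a positive integer.)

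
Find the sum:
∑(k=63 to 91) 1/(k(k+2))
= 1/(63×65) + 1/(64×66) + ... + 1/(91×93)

Partial fractions: 1/(k(k+2)) = (1/2)[1/k - 1/(k+2)]
Telescoping leaves the first two and last two terms:
= (1/2)[1/63 + 1/64 - 1/92 - 1/93]
= 28391/5749632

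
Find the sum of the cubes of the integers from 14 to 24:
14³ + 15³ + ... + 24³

Use ∑_{k=1}^{n} k³ = [n(n+1)/2]², then subtract the first 13 terms.
∑_{k=1}^{24} k³ = [24×25/2]² = 300² = 90000
∑_{k=1}^{13} k³ = [13×14/2]² = 91² = 8281
∑_{k=14}^{24} k³ = 90000 - 8281 = 81719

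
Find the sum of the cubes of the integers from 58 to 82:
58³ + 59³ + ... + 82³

Use ∑_{k=1}^{n} k³ = [n(n+1)/2]², then subtract the first 57 terms.
∑_{k=1}^{82} k³ = [82×83/2]² = 3403² = 11580409
∑_{k=1}^{57} k³ = [57×58/2]² = 1653² = 2732409
∑_{k=58}^{82} k³ = 11580409 - 2732409 = 8848000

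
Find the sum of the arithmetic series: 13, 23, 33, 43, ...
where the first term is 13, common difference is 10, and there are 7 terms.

Sₙ = n/2 × (first + last)
Last term = a + (n-1)d = 13 + (7-1)×10 = 73
S_7 = 7/2 × (13 + 73)
S_7 = 7/2 × 86 = 301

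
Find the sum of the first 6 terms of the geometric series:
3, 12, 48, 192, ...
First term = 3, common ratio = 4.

Sₙ = a(1 - rⁿ) / (1 - r)
S_6 = 3(1 - 4^6) / (1 - 4)
S_6 = 3(1 - 4096) / (-3)
S_6 = 4095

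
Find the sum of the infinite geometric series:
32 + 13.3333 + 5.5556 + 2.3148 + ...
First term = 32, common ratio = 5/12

For |r| < 1, S = a / (1 - r)
S = 32 / (1 - (5/12))
S = 32 / (7/12)
S = 384/7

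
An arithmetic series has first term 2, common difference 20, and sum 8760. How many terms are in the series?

Using S = n/2 × [2a + (n-1)d]
8760 = n/2 × [2(2) + (n-1)(20)]
8760 = n/2 × [4 + 20n - 20]
17520 = n × [-16 + 20n]
20n² + (-16)n - 17520 = 0
Discriminant: Δ = (-16)² - 4(20)(-17520) = 256 + 1401600 = 1401856
√Δ = 1184
n = [-(-16) + √Δ] / (2·20) = (16 + 1184) / 40 = 1200 / 40 = 30
(The negative root is discarded since n must be a positive integer.)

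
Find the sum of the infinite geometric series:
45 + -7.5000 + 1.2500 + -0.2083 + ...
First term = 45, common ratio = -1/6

For |r| < 1, S = a / (1 - r)
S = 45 / (1 - (-1/6))
S = 45 / (7/6)
S = 270/7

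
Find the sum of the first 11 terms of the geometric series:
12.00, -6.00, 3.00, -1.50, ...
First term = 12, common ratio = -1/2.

Sₙ = a(1 - rⁿ) / (1 - r)
S_11 = 12(1 - (-1/2)^11) / (1 - (-1/2))
S_11 = 12(1 - (-1/2048)) / (3/2)
S_11 = 2049/256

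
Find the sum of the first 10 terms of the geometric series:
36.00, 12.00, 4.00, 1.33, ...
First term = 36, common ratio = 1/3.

Sₙ = a(1 - rⁿ) / (1 - r)
S_10 = 36(1 - (1/3)^10) / (1 - (1/3))
S_10 = 36(1 - (1/59049)) / (2/3)
S_10 = 118096/2187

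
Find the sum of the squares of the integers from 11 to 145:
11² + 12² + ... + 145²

Use ∑_{k=1}^{n} k² = n(n+1)(2n+1)/6, then subtract the first 10 terms.
∑_{k=1}^{145} k² = 145×146×291/6 = 1026745
∑_{k=1}^{10} k² = 10×11×21/6 = 385
∑_{k=11}^{145} k² = 1026745 - 385 = 1026360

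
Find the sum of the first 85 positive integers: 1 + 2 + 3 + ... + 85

Formula: ∑k = n(n+1)/2
= 85×86/2
= 7310/2
= 3655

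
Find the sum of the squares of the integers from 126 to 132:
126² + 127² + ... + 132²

Use ∑_{k=1}^{n} k² = n(n+1)(2n+1)/6, then subtract the first 125 terms.
∑_{k=1}^{132} k² = 132×133×265/6 = 775390
∑_{k=1}^{125} k² = 125×126×251/6 = 658875
∑_{k=126}^{132} k² = 775390 - 658875 = 116515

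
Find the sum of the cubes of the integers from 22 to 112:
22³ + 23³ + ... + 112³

Use ∑_{k=1}^{n} k³ = [n(n+1)/2]², then subtract the first 21 terms.
∑_{k=1}^{112} k³ = [112×113/2]² = 6328² = 40043584
∑_{k=1}^{21} k³ = [21×22/2]² = 231² = 53361
∑_{k=22}^{112} k³ = 40043584 - 53361 = 39990223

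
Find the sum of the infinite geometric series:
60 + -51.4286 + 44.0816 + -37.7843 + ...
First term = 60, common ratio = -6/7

For |r| < 1, S = a / (1 - r)
S = 60 / (1 - (-6/7))
S = 60 / (13/7)
S = 420/13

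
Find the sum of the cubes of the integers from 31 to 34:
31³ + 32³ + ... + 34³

Use ∑_{k=1}^{n} k³ = [n(n+1)/2]², then subtract the first 30 terms.
∑_{k=1}^{34} k³ = [34×35/2]² = 595² = 354025
∑_{k=1}^{30} k³ = [30×31/2]² = 465² = 216225
∑_{k=31}^{34} k³ = 354025 - 216225 = 137800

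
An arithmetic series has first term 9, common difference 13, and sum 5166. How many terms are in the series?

Using S = n/2 × [2a + (n-1)d]
5166 = n/2 × [2(9) + (n-1)(13)]
5166 = n/2 × [18 + 13n - 13]
10332 = n × [5 + 13n]
13n² + (5)n - 10332 = 0
Discriminant: Δ = (5)² - 4(13)(-10332) = 25 + 537264 = 537289
√Δ = 733
n = [-(5) + √Δ] / (2·13) = (-5 + 733) / 26 = 728 / 26 = 28
(The negative root is discarded since n must be a positive integer.)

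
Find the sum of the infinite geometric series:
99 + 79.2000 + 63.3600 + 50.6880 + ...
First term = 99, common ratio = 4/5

For |r| < 1, S = a / (1 - r)
S = 99 / (1 - (4/5))
S = 99 / (1/5)
S = 495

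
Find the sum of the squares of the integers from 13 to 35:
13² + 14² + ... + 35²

Use ∑_{k=1}^{n} k² = n(n+1)(2n+1)/6, then subtract the first 12 terms.
∑_{k=1}^{35} k² = 35×36×71/6 = 14910
∑_{k=1}^{12} k² = 12×13×25/6 = 650
∑_{k=13}^{35} k² = 14910 - 650 = 14260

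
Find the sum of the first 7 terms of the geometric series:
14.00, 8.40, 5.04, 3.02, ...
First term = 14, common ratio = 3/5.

Sₙ = a(1 - rⁿ) / (1 - r)
S_7 = 14(1 - (3/5)^7) / (1 - (3/5))
S_7 = 14(1 - (2187/78125)) / (2/5)
S_7 = 531566/15625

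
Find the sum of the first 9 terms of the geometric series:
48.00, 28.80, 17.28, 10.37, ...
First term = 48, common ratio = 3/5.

Sₙ = a(1 - rⁿ) / (1 - r)
S_9 = 48(1 - (3/5)^9) / (1 - (3/5))
S_9 = 48(1 - (19683/1953125)) / (2/5)
S_9 = 46402608/390625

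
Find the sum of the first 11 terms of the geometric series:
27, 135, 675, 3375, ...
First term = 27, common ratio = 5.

Sₙ = a(1 - rⁿ) / (1 - r)
S_11 = 27(1 - 5^11) / (1 - 5)
S_11 = 27(1 - 48828125) / (-4)
S_11 = 329589837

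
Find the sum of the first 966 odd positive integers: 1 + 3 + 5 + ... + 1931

Sum of first n odd numbers = n²
= 966²
= 933156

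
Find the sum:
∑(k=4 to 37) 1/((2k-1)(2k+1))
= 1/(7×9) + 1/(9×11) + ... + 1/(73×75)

Partial fractions: 1/((2k-1)(2k+1)) = (1/2)[1/(2k-1) - 1/(2k+1)]
The series telescopes:
= (1/2)[1/7 - 1/75]
= 34/525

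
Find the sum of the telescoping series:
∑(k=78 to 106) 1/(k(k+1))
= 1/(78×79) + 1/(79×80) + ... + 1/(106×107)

Partial fractions: 1/(k(k+1)) = 1/k - 1/(k+1)
The series telescopes:
= (1/78 - 1/79) + (1/79 - 1/80) + ... + (1/106 - 1/107)
= 1/78 - 1/107
= 29/8346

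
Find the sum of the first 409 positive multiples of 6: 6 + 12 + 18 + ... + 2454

Factor out 6: = 6(1 + 2 + ... + 409) = 6 × n(n+1)/2
= 6 × 409×410/2
= 6 × 83845
= 503070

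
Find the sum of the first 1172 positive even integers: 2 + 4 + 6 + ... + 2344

Sum of first n even numbers = n(n+1)
= 1172×1173
= 1374756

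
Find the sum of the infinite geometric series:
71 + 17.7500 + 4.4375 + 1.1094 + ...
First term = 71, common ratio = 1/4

For |r| < 1, S = a / (1 - r)
S = 71 / (1 - (1/4))
S = 71 / (3/4)
S = 284/3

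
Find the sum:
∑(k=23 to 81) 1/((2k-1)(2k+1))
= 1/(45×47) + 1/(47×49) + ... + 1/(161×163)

Partial fractions: 1/((2k-1)(2k+1)) = (1/2)[1/(2k-1) - 1/(2k+1)]
The series telescopes:
= (1/2)[1/45 - 1/163]
= 59/7335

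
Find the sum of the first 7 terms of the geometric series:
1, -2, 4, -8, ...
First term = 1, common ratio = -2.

Sₙ = a(1 - rⁿ) / (1 - r)
S_7 = 1(1 - (-2)^7) / (1 - (-2))
S_7 = 1(1 - (-128)) / (3)
S_7 = 43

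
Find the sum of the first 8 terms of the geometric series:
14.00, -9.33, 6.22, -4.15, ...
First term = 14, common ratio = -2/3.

Sₙ = a(1 - rⁿ) / (1 - r)
S_8 = 14(1 - (-2/3)^8) / (1 - (-2/3))
S_8 = 14(1 - (256/6561)) / (5/3)
S_8 = 17654/2187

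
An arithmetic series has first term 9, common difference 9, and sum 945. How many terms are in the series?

Using S = n/2 × [2a + (n-1)d]
945 = n/2 × [2(9) + (n-1)(9)]
945 = n/2 × [18 + 9n - 9]
1890 = n × [9 + 9n]
9n² + (9)n - 1890 = 0
Discriminant: Δ = (9)² - 4(9)(-1890) = 81 + 68040 = 68121
√Δ = 261
n = [-(9) + √Δ] / (2·9) = (-9 + 261) / 18 = 252 / 18 = 14
(The negative root is discarded since n must be a positive integer.)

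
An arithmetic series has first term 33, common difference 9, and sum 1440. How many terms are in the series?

Using S = n/2 × [2a + (n-1)d]
1440 = n/2 × [2(33) + (n-1)(9)]
1440 = n/2 × [66 + 9n - 9]
2880 = n × [57 + 9n]
9n² + (57)n - 2880 = 0
Discriminant: Δ = (57)² - 4(9)(-2880) = 3249 + 103680 = 106929
√Δ = 327
n = [-(57) + √Δ] / (2·9) = (-57 + 327) / 18 = 270 / 18 = 15
(The negative root is discarded since n must be a positive integer.)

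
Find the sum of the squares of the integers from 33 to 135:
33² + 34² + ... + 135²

Use ∑_{k=1}^{n} k² = n(n+1)(2n+1)/6, then subtract the first 32 terms.
∑_{k=1}^{135} k² = 135×136×271/6 = 829260
∑_{k=1}^{32} k² = 32×33×65/6 = 11440
∑_{k=33}^{135} k² = 829260 - 11440 = 817820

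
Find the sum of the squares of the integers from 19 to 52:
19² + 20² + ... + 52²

Use ∑_{k=1}^{n} k² = n(n+1)(2n+1)/6, then subtract the first 18 terms.
∑_{k=1}^{52} k² = 52×53×105/6 = 48230
∑_{k=1}^{18} k² = 18×19×37/6 = 2109
∑_{k=19}^{52} k² = 48230 - 2109 = 46121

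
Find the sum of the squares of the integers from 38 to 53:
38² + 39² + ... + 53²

Use ∑_{k=1}^{n} k² = n(n+1)(2n+1)/6, then subtract the first 37 terms.
∑_{k=1}^{53} k² = 53×54×107/6 = 51039
∑_{k=1}^{37} k² = 37×38×75/6 = 17575
∑_{k=38}^{53} k² = 51039 - 17575 = 33464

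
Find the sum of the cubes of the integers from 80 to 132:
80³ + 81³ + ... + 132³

Use ∑_{k=1}^{n} k³ = [n(n+1)/2]², then subtract the first 79 terms.
∑_{k=1}^{132} k³ = [132×133/2]² = 8778² = 77053284
∑_{k=1}^{79} k³ = [79×80/2]² = 3160² = 9985600
∑_{k=80}^{132} k³ = 77053284 - 9985600 = 67067684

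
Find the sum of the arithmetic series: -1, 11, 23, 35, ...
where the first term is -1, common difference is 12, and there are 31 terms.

Sₙ = n/2 × (first + last)
Last term = a + (n-1)d = -1 + (31-1)×12 = 359
S_31 = 31/2 × (-1 + 359)
S_31 = 31/2 × 358 = 5549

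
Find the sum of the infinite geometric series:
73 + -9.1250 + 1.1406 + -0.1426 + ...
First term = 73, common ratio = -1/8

For |r| < 1, S = a / (1 - r)
S = 73 / (1 - (-1/8))
S = 73 / (9/8)
S = 584/9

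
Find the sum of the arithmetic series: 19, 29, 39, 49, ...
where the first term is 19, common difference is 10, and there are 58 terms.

Sₙ = n/2 × (first + last)
Last term = a + (n-1)d = 19 + (58-1)×10 = 589
S_58 = 58/2 × (19 + 589)
S_58 = 58/2 × 608 = 17632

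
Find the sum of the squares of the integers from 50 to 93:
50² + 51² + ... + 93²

Use ∑_{k=1}^{n} k² = n(n+1)(2n+1)/6, then subtract the first 49 terms.
∑_{k=1}^{93} k² = 93×94×187/6 = 272459
∑_{k=1}^{49} k² = 49×50×99/6 = 40425
∑_{k=50}^{93} k² = 272459 - 40425 = 232034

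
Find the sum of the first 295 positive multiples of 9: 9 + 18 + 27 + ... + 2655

Factor out 9: = 9(1 + 2 + ... + 295) = 9 × n(n+1)/2
= 9 × 295×296/2
= 9 × 43660
= 392940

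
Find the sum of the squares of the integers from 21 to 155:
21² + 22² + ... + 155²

Use ∑_{k=1}^{n} k² = n(n+1)(2n+1)/6, then subtract the first 20 terms.
∑_{k=1}^{155} k² = 155×156×311/6 = 1253330
∑_{k=1}^{20} k² = 20×21×41/6 = 2870
∑_{k=21}^{155} k² = 1253330 - 2870 = 1250460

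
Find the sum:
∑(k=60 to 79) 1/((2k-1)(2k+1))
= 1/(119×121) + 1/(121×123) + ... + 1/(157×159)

Partial fractions: 1/((2k-1)(2k+1)) = (1/2)[1/(2k-1) - 1/(2k+1)]
The series telescopes:
= (1/2)[1/119 - 1/159]
= 20/18921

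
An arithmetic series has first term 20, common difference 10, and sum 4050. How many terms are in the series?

Using S = n/2 × [2a + (n-1)d]
4050 = n/2 × [2(20) + (n-1)(10)]
4050 = n/2 × [40 + 10n - 10]
8100 = n × [30 + 10n]
10n² + (30)n - 8100 = 0
Discriminant: Δ = (30)² - 4(10)(-8100) = 900 + 324000 = 324900
√Δ = 570
n = [-(30) + √Δ] / (2·10) = (-30 + 570) / 20 = 540 / 20 = 27
(The negative root is discarded since n must be a positive integer.)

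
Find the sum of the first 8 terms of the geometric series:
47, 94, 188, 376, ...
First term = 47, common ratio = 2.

Sₙ = a(1 - rⁿ) / (1 - r)
S_8 = 47(1 - 2^8) / (1 - 2)
S_8 = 47(1 - 256) / (-1)
S_8 = 11985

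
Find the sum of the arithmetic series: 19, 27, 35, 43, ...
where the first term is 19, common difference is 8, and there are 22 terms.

Sₙ = n/2 × (first + last)
Last term = a + (n-1)d = 19 + (22-1)×8 = 187
S_22 = 22/2 × (19 + 187)
S_22 = 22/2 × 206 = 2266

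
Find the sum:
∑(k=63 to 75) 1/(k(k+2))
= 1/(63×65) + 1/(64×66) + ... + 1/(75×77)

Partial fractions: 1/(k(k+2)) = (1/2)[1/k - 1/(k+2)]
Telescoping leaves the first two and last two terms:
= (1/2)[1/63 + 1/64 - 1/76 - 1/77]
= 4511/1685376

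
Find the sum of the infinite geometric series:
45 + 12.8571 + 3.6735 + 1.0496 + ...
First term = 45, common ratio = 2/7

For |r| < 1, S = a / (1 - r)
S = 45 / (1 - (2/7))
S = 45 / (5/7)
S = 63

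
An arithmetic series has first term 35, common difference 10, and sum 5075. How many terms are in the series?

Using S = n/2 × [2a + (n-1)d]
5075 = n/2 × [2(35) + (n-1)(10)]
5075 = n/2 × [70 + 10n - 10]
10150 = n × [60 + 10n]
10n² + (60)n - 10150 = 0
Discriminant: Δ = (60)² - 4(10)(-10150) = 3600 + 406000 = 409600
√Δ = 640
n = [-(60) + √Δ] / (2·10) = (-60 + 640) / 20 = 580 / 20 = 29
(The negative root is discarded since n must be a positive integer.)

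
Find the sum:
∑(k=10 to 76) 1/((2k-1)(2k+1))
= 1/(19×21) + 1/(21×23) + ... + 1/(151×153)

Partial fractions: 1/((2k-1)(2k+1)) = (1/2)[1/(2k-1) - 1/(2k+1)]
The series telescopes:
= (1/2)[1/19 - 1/153]
= 67/2907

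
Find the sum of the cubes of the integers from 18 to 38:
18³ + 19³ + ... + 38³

Use ∑_{k=1}^{n} k³ = [n(n+1)/2]², then subtract the first 17 terms.
∑_{k=1}^{38} k³ = [38×39/2]² = 741² = 549081
∑_{k=1}^{17} k³ = [17×18/2]² = 153² = 23409
∑_{k=18}^{38} k³ = 549081 - 23409 = 525672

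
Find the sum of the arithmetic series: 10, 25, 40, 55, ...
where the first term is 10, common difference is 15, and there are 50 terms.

Sₙ = n/2 × (first + last)
Last term = a + (n-1)d = 10 + (50-1)×15 = 745
S_50 = 50/2 × (10 + 745)
S_50 = 50/2 × 755 = 18875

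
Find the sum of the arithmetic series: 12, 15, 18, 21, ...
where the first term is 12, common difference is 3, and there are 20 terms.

Sₙ = n/2 × (first + last)
Last term = a + (n-1)d = 12 + (20-1)×3 = 69
S_20 = 20/2 × (12 + 69)
S_20 = 20/2 × 81 = 810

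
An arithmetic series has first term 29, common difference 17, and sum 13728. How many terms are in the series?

Using S = n/2 × [2a + (n-1)d]
13728 = n/2 × [2(29) + (n-1)(17)]
13728 = n/2 × [58 + 17n - 17]
27456 = n × [41 + 17n]
17n² + (41)n - 27456 = 0
Discriminant: Δ = (41)² - 4(17)(-27456) = 1681 + 1867008 = 1868689
√Δ = 1367
n = [-(41) + √Δ] / (2·17) = (-41 + 1367) / 34 = 1326 / 34 = 39
(The negative root is discarded since n must be a positive integer.)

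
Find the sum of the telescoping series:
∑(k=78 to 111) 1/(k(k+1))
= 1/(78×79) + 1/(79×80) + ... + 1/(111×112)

Partial fractions: 1/(k(k+1)) = 1/k - 1/(k+1)
The series telescopes:
= (1/78 - 1/79) + (1/79 - 1/80) + ... + (1/111 - 1/112)
= 1/78 - 1/112
= 17/4368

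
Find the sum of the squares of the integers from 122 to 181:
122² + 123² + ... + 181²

Use ∑_{k=1}^{n} k² = n(n+1)(2n+1)/6, then subtract the first 121 terms.
∑_{k=1}^{181} k² = 181×182×363/6 = 1992991
∑_{k=1}^{121} k² = 121×122×243/6 = 597861
∑_{k=122}^{181} k² = 1992991 - 597861 = 1395130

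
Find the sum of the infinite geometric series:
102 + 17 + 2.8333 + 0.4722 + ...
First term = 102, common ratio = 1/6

For |r| < 1, S = a / (1 - r)
S = 102 / (1 - (1/6))
S = 102 / (5/6)
S = 612/5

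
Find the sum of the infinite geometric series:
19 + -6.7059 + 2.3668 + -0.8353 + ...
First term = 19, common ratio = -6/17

For |r| < 1, S = a / (1 - r)
S = 19 / (1 - (-6/17))
S = 19 / (23/17)
S = 323/23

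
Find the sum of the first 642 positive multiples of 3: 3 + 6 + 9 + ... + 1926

Factor out 3: = 3(1 + 2 + ... + 642) = 3 × n(n+1)/2
= 3 × 642×643/2
= 3 × 206403
= 619209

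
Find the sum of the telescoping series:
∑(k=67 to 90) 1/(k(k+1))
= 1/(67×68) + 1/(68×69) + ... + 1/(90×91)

Partial fractions: 1/(k(k+1)) = 1/k - 1/(k+1)
The series telescopes:
= (1/67 - 1/68) + (1/68 - 1/69) + ... + (1/90 - 1/91)
= 1/67 - 1/91
= 24/6097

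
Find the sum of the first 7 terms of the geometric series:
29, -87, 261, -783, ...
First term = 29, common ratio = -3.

Sₙ = a(1 - rⁿ) / (1 - r)
S_7 = 29(1 - (-3)^7) / (1 - (-3))
S_7 = 29(1 - (-2187)) / (4)
S_7 = 15863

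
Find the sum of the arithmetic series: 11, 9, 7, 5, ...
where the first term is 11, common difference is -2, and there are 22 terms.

Sₙ = n/2 × (first + last)
Last term = a + (n-1)d = 11 + (22-1)×(-2) = -31
S_22 = 22/2 × (11 + (-31))
S_22 = 22/2 × (-20) = -220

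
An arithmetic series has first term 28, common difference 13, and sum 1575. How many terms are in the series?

Using S = n/2 × [2a + (n-1)d]
1575 = n/2 × [2(28) + (n-1)(13)]
1575 = n/2 × [56 + 13n - 13]
3150 = n × [43 + 13n]
13n² + (43)n - 3150 = 0
Discriminant: Δ = (43)² - 4(13)(-3150) = 1849 + 163800 = 165649
√Δ = 407
n = [-(43) + √Δ] / (2·13) = (-43 + 407) / 26 = 364 / 26 = 14
(The negative root is discarded since n must be a positive integer.)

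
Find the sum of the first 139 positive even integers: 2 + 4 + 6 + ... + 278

Sum of first n even numbers = n(n+1)
= 139×140
= 19460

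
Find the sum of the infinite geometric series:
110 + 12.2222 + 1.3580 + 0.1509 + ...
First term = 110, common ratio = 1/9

For |r| < 1, S = a / (1 - r)
S = 110 / (1 - (1/9))
S = 110 / (8/9)
S = 495/4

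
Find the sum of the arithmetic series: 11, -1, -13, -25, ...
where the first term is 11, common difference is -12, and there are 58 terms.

Sₙ = n/2 × (first + last)
Last term = a + (n-1)d = 11 + (58-1)×(-12) = -673
S_58 = 58/2 × (11 + (-673))
S_58 = 58/2 × (-662) = -19198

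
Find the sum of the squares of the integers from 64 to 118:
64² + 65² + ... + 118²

Use ∑_{k=1}^{n} k² = n(n+1)(2n+1)/6, then subtract the first 63 terms.
∑_{k=1}^{118} k² = 118×119×237/6 = 554659
∑_{k=1}^{63} k² = 63×64×127/6 = 85344
∑_{k=64}^{118} k² = 554659 - 85344 = 469315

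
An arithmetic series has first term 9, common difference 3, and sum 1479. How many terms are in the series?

Using S = n/2 × [2a + (n-1)d]
1479 = n/2 × [2(9) + (n-1)(3)]
1479 = n/2 × [18 + 3n - 3]
2958 = n × [15 + 3n]
3n² + (15)n - 2958 = 0
Discriminant: Δ = (15)² - 4(3)(-2958) = 225 + 35496 = 35721
√Δ = 189
n = [-(15) + √Δ] / (2·3) = (-15 + 189) / 6 = 174 / 6 = 29
(The negative root is discarded since n must be a positive integer.)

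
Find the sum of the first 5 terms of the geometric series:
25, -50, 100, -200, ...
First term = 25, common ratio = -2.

Sₙ = a(1 - rⁿ) / (1 - r)
S_5 = 25(1 - (-2)^5) / (1 - (-2))
S_5 = 25(1 - (-32)) / (3)
S_5 = 275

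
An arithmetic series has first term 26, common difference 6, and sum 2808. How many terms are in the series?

Using S = n/2 × [2a + (n-1)d]
2808 = n/2 × [2(26) + (n-1)(6)]
2808 = n/2 × [52 + 6n - 6]
5616 = n × [46 + 6n]
6n² + (46)n - 5616 = 0
Discriminant: Δ = (46)² - 4(6)(-5616) = 2116 + 134784 = 136900
√Δ = 370
n = [-(46) + √Δ] / (2·6) = (-46 + 370) / 12 = 324 / 12 = 27
(The negative root is discarded since n must be a positive integer.)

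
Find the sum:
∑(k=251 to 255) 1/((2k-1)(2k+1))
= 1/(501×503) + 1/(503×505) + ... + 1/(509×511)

Partial fractions: 1/((2k-1)(2k+1)) = (1/2)[1/(2k-1) - 1/(2k+1)]
The series telescopes:
= (1/2)[1/501 - 1/511]
= 5/256011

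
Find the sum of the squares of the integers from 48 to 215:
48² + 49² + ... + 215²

Use ∑_{k=1}^{n} k² = n(n+1)(2n+1)/6, then subtract the first 47 terms.
∑_{k=1}^{215} k² = 215×216×431/6 = 3335940
∑_{k=1}^{47} k² = 47×48×95/6 = 35720
∑_{k=48}^{215} k² = 3335940 - 35720 = 3300220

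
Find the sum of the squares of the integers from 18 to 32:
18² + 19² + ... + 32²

Use ∑_{k=1}^{n} k² = n(n+1)(2n+1)/6, then subtract the first 17 terms.
∑_{k=1}^{32} k² = 32×33×65/6 = 11440
∑_{k=1}^{17} k² = 17×18×35/6 = 1785
∑_{k=18}^{32} k² = 11440 - 1785 = 9655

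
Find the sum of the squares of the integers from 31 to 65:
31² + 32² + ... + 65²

Use ∑_{k=1}^{n} k² = n(n+1)(2n+1)/6, then subtract the first 30 terms.
∑_{k=1}^{65} k² = 65×66×131/6 = 93665
∑_{k=1}^{30} k² = 30×31×61/6 = 9455
∑_{k=31}^{65} k² = 93665 - 9455 = 84210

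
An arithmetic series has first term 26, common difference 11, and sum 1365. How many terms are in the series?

Using S = n/2 × [2a + (n-1)d]
1365 = n/2 × [2(26) + (n-1)(11)]
1365 = n/2 × [52 + 11n - 11]
2730 = n × [41 + 11n]
11n² + (41)n - 2730 = 0
Discriminant: Δ = (41)² - 4(11)(-2730) = 1681 + 120120 = 121801
√Δ = 349
n = [-(41) + √Δ] / (2·11) = (-41 + 349) / 22 = 308 / 22 = 14
(The negative root is discarded since n must be a positive integer.)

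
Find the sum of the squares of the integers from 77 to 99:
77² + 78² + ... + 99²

Use ∑_{k=1}^{n} k² = n(n+1)(2n+1)/6, then subtract the first 76 terms.
∑_{k=1}^{99} k² = 99×100×199/6 = 328350
∑_{k=1}^{76} k² = 76×77×153/6 = 149226
∑_{k=77}^{99} k² = 328350 - 149226 = 179124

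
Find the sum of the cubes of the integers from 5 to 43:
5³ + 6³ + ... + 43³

Use ∑_{k=1}^{n} k³ = [n(n+1)/2]², then subtract the first 4 terms.
∑_{k=1}^{43} k³ = [43×44/2]² = 946² = 894916
∑_{k=1}^{4} k³ = [4×5/2]² = 10² = 100
∑_{k=5}^{43} k³ = 894916 - 100 = 894816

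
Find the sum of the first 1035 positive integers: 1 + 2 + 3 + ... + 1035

Formula: ∑k = n(n+1)/2
= 1035×1036/2
= 1072260/2
= 536130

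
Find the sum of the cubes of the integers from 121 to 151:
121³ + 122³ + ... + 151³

Use ∑_{k=1}^{n} k³ = [n(n+1)/2]², then subtract the first 120 terms.
∑_{k=1}^{151} k³ = [151×152/2]² = 11476² = 131698576
∑_{k=1}^{120} k³ = [120×121/2]² = 7260² = 52707600
∑_{k=121}^{151} k³ = 131698576 - 52707600 = 78990976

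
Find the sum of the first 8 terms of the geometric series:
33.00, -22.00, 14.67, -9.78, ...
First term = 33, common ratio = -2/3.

Sₙ = a(1 - rⁿ) / (1 - r)
S_8 = 33(1 - (-2/3)^8) / (1 - (-2/3))
S_8 = 33(1 - (256/6561)) / (5/3)
S_8 = 13871/729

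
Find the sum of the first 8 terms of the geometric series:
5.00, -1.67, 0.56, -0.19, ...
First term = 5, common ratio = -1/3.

Sₙ = a(1 - rⁿ) / (1 - r)
S_8 = 5(1 - (-1/3)^8) / (1 - (-1/3))
S_8 = 5(1 - (1/6561)) / (4/3)
S_8 = 8200/2187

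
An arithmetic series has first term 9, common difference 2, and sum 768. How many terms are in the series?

Using S = n/2 × [2a + (n-1)d]
768 = n/2 × [2(9) + (n-1)(2)]
768 = n/2 × [18 + 2n - 2]
1536 = n × [16 + 2n]
2n² + (16)n - 1536 = 0
Discriminant: Δ = (16)² - 4(2)(-1536) = 256 + 12288 = 12544
√Δ = 112
n = [-(16) + √Δ] / (2·2) = (-16 + 112) / 4 = 96 / 4 = 24
(The negative root is discarded since n must be a positive integer.)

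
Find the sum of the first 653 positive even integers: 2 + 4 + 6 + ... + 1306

Sum of first n even numbers = n(n+1)
= 653×654
= 427062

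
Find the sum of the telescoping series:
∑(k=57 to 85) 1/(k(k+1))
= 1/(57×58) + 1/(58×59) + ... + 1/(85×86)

Partial fractions: 1/(k(k+1)) = 1/k - 1/(k+1)
The series telescopes:
= (1/57 - 1/58) + (1/58 - 1/59) + ... + (1/85 - 1/86)
= 1/57 - 1/86
= 29/4902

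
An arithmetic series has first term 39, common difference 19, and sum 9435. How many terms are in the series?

Using S = n/2 × [2a + (n-1)d]
9435 = n/2 × [2(39) + (n-1)(19)]
9435 = n/2 × [78 + 19n - 19]
18870 = n × [59 + 19n]
19n² + (59)n - 18870 = 0
Discriminant: Δ = (59)² - 4(19)(-18870) = 3481 + 1434120 = 1437601
√Δ = 1199
n = [-(59) + √Δ] / (2·19) = (-59 + 1199) / 38 = 1140 / 38 = 30
(The negative root is discarded since n must be a positive integer.)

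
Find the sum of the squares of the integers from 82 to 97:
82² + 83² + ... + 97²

Use ∑_{k=1}^{n} k² = n(n+1)(2n+1)/6, then subtract the first 81 terms.
∑_{k=1}^{97} k² = 97×98×195/6 = 308945
∑_{k=1}^{81} k² = 81×82×163/6 = 180441
∑_{k=82}^{97} k² = 308945 - 180441 = 128504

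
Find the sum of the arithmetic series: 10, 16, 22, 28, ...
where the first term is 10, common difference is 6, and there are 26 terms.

Sₙ = n/2 × (first + last)
Last term = a + (n-1)d = 10 + (26-1)×6 = 160
S_26 = 26/2 × (10 + 160)
S_26 = 26/2 × 170 = 2210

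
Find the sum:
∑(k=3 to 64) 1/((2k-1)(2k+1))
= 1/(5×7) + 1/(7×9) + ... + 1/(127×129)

Partial fractions: 1/((2k-1)(2k+1)) = (1/2)[1/(2k-1) - 1/(2k+1)]
The series telescopes:
= (1/2)[1/5 - 1/129]
= 62/645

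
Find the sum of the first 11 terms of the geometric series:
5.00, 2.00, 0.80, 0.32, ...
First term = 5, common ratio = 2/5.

Sₙ = a(1 - rⁿ) / (1 - r)
S_11 = 5(1 - (2/5)^11) / (1 - (2/5))
S_11 = 5(1 - (2048/48828125)) / (3/5)
S_11 = 16275359/1953125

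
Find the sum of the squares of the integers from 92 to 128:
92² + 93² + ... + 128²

Use ∑_{k=1}^{n} k² = n(n+1)(2n+1)/6, then subtract the first 91 terms.
∑_{k=1}^{128} k² = 128×129×257/6 = 707264
∑_{k=1}^{91} k² = 91×92×183/6 = 255346
∑_{k=92}^{128} k² = 707264 - 255346 = 451918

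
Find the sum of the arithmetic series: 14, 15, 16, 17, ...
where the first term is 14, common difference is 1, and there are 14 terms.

Sₙ = n/2 × (first + last)
Last term = a + (n-1)d = 14 + (14-1)×1 = 27
S_14 = 14/2 × (14 + 27)
S_14 = 14/2 × 41 = 287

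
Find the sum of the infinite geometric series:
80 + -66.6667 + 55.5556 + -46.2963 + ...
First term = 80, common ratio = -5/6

For |r| < 1, S = a / (1 - r)
S = 80 / (1 - (-5/6))
S = 80 / (11/6)
S = 480/11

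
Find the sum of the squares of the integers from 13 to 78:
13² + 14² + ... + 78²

Use ∑_{k=1}^{n} k² = n(n+1)(2n+1)/6, then subtract the first 12 terms.
∑_{k=1}^{78} k² = 78×79×157/6 = 161239
∑_{k=1}^{12} k² = 12×13×25/6 = 650
∑_{k=13}^{78} k² = 161239 - 650 = 160589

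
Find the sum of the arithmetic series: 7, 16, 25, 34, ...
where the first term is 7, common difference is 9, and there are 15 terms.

Sₙ = n/2 × (first + last)
Last term = a + (n-1)d = 7 + (15-1)×9 = 133
S_15 = 15/2 × (7 + 133)
S_15 = 15/2 × 140 = 1050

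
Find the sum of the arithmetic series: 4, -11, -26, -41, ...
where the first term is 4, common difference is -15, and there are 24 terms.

Sₙ = n/2 × (first + last)
Last term = a + (n-1)d = 4 + (24-1)×(-15) = -341
S_24 = 24/2 × (4 + (-341))
S_24 = 24/2 × (-337) = -4044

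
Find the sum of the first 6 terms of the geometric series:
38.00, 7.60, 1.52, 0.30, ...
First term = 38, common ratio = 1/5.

Sₙ = a(1 - rⁿ) / (1 - r)
S_6 = 38(1 - (1/5)^6) / (1 - (1/5))
S_6 = 38(1 - (1/15625)) / (4/5)
S_6 = 148428/3125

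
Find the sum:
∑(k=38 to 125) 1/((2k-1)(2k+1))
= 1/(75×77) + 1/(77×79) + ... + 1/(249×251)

Partial fractions: 1/((2k-1)(2k+1)) = (1/2)[1/(2k-1) - 1/(2k+1)]
The series telescopes:
= (1/2)[1/75 - 1/251]
= 88/18825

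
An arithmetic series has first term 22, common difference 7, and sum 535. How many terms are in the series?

Using S = n/2 × [2a + (n-1)d]
535 = n/2 × [2(22) + (n-1)(7)]
535 = n/2 × [44 + 7n - 7]
1070 = n × [37 + 7n]
7n² + (37)n - 1070 = 0
Discriminant: Δ = (37)² - 4(7)(-1070) = 1369 + 29960 = 31329
√Δ = 177
n = [-(37) + √Δ] / (2·7) = (-37 + 177) / 14 = 140 / 14 = 10
(The negative root is discarded since n must be a positive integer.)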